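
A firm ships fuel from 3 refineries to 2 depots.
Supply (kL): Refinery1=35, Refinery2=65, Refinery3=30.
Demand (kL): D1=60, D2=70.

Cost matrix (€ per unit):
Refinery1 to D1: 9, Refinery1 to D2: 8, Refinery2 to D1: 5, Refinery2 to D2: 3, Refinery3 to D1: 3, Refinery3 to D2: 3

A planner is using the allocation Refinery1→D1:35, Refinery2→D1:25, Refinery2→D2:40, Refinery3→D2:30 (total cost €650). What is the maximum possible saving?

55

Current plan cost = 35·9 + 25·5 + 40·3 + 30·3 = €650.
Optimal plan:
  Refinery1→D1: 30 × €9 = €270
  Refinery1→D2: 5 × €8 = €40
  Refinery2→D2: 65 × €3 = €195
  Refinery3→D1: 30 × €3 = €90
Optimal cost = €595.
Saving = 650 − 595 = €55.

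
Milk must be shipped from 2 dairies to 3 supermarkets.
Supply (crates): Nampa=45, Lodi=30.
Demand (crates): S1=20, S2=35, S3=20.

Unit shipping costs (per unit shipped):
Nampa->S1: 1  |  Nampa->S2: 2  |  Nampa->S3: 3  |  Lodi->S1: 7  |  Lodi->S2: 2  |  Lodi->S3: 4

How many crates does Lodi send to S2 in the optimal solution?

30

Optimal shipments:
  Nampa–S1: 20 crates
  Nampa–S2: 5 crates
  Nampa–S3: 20 crates
  Lodi–S2: 30 crates
Total cost = 150.
So Lodi→S2 carries 30 crates.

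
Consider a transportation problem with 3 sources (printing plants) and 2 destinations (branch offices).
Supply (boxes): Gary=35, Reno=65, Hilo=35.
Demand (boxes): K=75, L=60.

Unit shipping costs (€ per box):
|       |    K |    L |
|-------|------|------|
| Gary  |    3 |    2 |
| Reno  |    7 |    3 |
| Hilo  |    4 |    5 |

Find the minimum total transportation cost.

460

An optimal shipping plan:
  Gary→K: 35 × €3 = €105
  Reno→K: 5 × €7 = €35
  Reno→L: 60 × €3 = €180
  Hilo→K: 35 × €4 = €140
Total = 105 + 35 + 180 + 140 = €460.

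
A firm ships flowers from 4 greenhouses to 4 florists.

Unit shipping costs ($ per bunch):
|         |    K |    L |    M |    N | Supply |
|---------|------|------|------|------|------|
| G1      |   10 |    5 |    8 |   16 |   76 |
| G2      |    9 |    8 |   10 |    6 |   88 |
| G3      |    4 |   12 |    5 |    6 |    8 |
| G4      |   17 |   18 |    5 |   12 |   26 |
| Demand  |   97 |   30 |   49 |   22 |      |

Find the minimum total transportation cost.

1452

Optimal allocation:
  G1–K: 23 × $10 = $230
  G1–L: 30 × $5 = $150
  G1–M: 23 × $8 = $184
  G2–K: 66 × $9 = $594
  G2–N: 22 × $6 = $132
  G3–K: 8 × $4 = $32
  G4–M: 26 × $5 = $130
Total = 230 + 150 + 184 + 594 + 132 + 32 + 130 = $1452.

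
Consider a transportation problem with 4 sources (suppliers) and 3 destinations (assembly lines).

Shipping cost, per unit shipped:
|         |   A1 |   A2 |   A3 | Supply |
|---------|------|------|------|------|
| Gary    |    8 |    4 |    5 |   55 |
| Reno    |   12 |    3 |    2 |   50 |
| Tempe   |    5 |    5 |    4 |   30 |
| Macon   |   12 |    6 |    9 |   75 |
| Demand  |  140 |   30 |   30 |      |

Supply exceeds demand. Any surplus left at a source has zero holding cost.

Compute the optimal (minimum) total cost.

1430

A cheapest plan:
  Gary->A1: 55 batches
  Reno->A2: 20 batches
  Reno->A3: 30 batches
  Tempe->A1: 30 batches
  Macon->A1: 55 batches
  Macon->A2: 10 batches
Total cost = 1430.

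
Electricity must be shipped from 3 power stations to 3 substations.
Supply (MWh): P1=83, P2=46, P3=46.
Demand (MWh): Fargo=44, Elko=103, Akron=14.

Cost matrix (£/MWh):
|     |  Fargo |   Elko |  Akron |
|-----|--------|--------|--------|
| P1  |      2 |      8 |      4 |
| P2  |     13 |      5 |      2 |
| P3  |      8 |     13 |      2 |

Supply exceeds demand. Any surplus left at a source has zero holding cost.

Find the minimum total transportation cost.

One minimum-cost allocation:
  P1→Fargo: 44 × £2 = £88
  P1→Elko: 39 × £8 = £312
  P2→Elko: 46 × £5 = £230
  P3→Elko: 18 × £13 = £234
  P3→Akron: 14 × £2 = £28
Total = 88 + 312 + 230 + 234 + 28 = £892.
(Supply check: P1 ships 83; P2 ships 46; P3 ships 32.)

892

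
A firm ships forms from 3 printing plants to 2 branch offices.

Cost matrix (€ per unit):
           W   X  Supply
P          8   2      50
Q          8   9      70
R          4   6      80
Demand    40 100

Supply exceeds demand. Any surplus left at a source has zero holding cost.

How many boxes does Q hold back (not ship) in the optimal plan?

Minimum-cost shipments:
  P to X: 50 × €2 = €100
  Q to X: 10 × €9 = €90
  R to W: 40 × €4 = €160
  R to X: 40 × €6 = €240
Total cost = €590.
Q ships 10 of its 70, leaving 60.

60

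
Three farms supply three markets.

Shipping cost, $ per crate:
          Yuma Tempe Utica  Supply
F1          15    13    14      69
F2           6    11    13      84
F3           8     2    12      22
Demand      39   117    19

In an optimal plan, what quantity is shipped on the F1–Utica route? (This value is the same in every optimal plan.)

19

The minimum-cost plan:
  F1 to Tempe: 50 crates
  F1 to Utica: 19 crates
  F2 to Yuma: 39 crates
  F2 to Tempe: 45 crates
  F3 to Tempe: 22 crates
Total cost = $1689.
So F1→Utica carries 19 crates.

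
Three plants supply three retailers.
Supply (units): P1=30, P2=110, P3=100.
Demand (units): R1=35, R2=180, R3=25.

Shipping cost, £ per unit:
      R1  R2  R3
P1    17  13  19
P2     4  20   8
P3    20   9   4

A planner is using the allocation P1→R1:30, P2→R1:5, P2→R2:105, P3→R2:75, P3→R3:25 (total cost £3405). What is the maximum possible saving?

Current plan cost = 30·17 + 5·4 + 105·20 + 75·9 + 25·4 = £3405.
Optimal plan:
  P1->R2: 30 × £13 = £390
  P2->R1: 35 × £4 = £140
  P2->R2: 50 × £20 = £1000
  P2->R3: 25 × £8 = £200
  P3->R2: 100 × £9 = £900
Optimal cost = £2630.
Saving = 3405 − 2630 = £775.

775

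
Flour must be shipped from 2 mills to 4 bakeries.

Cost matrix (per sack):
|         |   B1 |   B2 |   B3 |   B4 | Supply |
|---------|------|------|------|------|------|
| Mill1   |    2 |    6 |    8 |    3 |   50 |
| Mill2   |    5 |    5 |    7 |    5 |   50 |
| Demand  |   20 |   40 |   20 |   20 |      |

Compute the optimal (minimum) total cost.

An optimal shipping plan:
  Mill1–B1: 20 × 2 = 40
  Mill1–B2: 10 × 6 = 60
  Mill1–B4: 20 × 3 = 60
  Mill2–B2: 30 × 5 = 150
  Mill2–B3: 20 × 7 = 140
Total = 40 + 60 + 60 + 150 + 140 = 450.
(Supply check: Mill1 ships 50; Mill2 ships 50.)

450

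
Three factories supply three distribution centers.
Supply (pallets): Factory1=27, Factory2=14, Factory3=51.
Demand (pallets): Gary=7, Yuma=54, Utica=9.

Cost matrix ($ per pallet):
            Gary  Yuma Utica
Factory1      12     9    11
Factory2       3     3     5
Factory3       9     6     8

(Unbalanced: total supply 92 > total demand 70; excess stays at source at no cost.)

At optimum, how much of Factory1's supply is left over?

22

Minimum-cost shipments:
  Factory1–Yuma: 5 × $9 = $45
  Factory2–Gary: 7 × $3 = $21
  Factory2–Yuma: 7 × $3 = $21
  Factory3–Yuma: 42 × $6 = $252
  Factory3–Utica: 9 × $8 = $72
Total cost = $411.
Factory1 ships 5 of its 27, leaving 22.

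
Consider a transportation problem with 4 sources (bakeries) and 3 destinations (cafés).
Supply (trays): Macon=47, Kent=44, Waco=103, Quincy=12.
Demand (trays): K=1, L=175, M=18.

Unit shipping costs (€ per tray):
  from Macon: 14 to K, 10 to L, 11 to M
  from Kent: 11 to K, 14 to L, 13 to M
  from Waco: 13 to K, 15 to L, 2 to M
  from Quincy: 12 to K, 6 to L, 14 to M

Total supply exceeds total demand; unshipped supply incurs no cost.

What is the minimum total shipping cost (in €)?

2286

Optimal allocation:
  Macon to L: 47 × €10 = €470
  Kent to K: 1 × €11 = €11
  Kent to L: 43 × €14 = €602
  Waco to L: 73 × €15 = €1095
  Waco to M: 18 × €2 = €36
  Quincy to L: 12 × €6 = €72
Total = 470 + 11 + 602 + 1095 + 36 + 72 = €2286.
(Supply check: Macon ships 47; Kent ships 44; Waco ships 91; Quincy ships 12.)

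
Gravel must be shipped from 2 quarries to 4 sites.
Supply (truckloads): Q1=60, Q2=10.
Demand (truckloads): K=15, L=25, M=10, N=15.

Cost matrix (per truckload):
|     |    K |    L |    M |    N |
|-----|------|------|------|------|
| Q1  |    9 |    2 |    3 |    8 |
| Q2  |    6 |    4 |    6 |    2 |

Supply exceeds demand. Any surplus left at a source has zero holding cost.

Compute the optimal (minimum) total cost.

275

A cheapest plan:
  Q1->K: 15 truckloads
  Q1->L: 25 truckloads
  Q1->M: 10 truckloads
  Q1->N: 5 truckloads
  Q2->N: 10 truckloads
Total cost = 275.
(Supply check: Q1 ships 55; Q2 ships 10.)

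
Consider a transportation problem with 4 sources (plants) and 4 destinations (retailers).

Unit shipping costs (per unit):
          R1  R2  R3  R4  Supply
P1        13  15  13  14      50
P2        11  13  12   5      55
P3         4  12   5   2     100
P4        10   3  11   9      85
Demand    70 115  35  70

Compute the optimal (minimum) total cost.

1625

Optimal allocation:
  P1→R2: 30 units
  P1→R3: 20 units
  P2→R4: 55 units
  P3→R1: 70 units
  P3→R3: 15 units
  P3→R4: 15 units
  P4→R2: 85 units
Total cost = 1625.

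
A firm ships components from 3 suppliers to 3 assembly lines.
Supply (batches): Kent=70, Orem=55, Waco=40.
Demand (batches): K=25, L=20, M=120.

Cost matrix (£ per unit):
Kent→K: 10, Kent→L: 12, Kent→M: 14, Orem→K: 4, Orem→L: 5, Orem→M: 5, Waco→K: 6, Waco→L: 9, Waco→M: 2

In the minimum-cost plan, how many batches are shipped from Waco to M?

40

Solving gives:
  Kent–K: 25 × £10 = £250
  Kent–L: 20 × £12 = £240
  Kent–M: 25 × £14 = £350
  Orem–M: 55 × £5 = £275
  Waco–M: 40 × £2 = £80
Total cost = £1195.
So Waco→M carries 40 batches.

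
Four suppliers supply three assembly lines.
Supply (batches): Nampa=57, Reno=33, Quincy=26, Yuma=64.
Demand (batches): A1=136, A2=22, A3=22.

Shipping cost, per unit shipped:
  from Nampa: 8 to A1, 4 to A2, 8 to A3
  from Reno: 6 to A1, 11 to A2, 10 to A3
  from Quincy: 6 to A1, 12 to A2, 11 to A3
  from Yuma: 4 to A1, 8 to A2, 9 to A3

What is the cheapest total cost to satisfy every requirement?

978

One minimum-cost allocation:
  Nampa->A1: 13 × 8 = 104
  Nampa->A2: 22 × 4 = 88
  Nampa->A3: 22 × 8 = 176
  Reno->A1: 33 × 6 = 198
  Quincy->A1: 26 × 6 = 156
  Yuma->A1: 64 × 4 = 256
Total = 104 + 88 + 176 + 198 + 156 + 256 = 978.
(Supply check: Nampa ships 57; Reno ships 33; Quincy ships 26; Yuma ships 64.)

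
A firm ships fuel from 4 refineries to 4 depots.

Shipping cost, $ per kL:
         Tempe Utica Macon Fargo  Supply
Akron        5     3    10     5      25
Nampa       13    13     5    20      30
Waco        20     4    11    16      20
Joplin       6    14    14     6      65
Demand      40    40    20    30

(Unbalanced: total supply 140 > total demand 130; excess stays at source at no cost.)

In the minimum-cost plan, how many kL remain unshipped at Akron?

0

Minimum-cost shipments:
  Akron–Utica: 20 kL
  Akron–Fargo: 5 kL
  Nampa–Macon: 20 kL
  Waco–Utica: 20 kL
  Joplin–Tempe: 40 kL
  Joplin–Fargo: 25 kL
Total cost = $655.
Akron ships 25 of its 25, leaving 0.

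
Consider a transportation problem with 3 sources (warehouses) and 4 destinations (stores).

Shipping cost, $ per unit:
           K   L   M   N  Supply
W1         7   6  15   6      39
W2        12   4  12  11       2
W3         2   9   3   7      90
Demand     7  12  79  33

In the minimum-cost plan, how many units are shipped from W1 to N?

Optimal shipments:
  W1 to L: 10 × $6 = $60
  W1 to N: 29 × $6 = $174
  W2 to L: 2 × $4 = $8
  W3 to K: 7 × $2 = $14
  W3 to M: 79 × $3 = $237
  W3 to N: 4 × $7 = $28
Total cost = $521.
So W1→N carries 29 units.

29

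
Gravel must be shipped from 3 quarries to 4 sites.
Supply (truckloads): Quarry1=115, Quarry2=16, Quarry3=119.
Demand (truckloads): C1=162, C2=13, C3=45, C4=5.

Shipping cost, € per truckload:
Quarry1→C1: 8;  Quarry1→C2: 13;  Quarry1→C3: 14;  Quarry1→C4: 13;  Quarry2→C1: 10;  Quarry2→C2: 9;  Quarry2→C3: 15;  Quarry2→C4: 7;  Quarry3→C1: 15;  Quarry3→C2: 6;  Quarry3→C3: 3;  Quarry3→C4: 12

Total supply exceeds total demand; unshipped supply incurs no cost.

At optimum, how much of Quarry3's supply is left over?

25

An optimal plan:
  Quarry1->C1: 115 × €8 = €920
  Quarry2->C1: 16 × €10 = €160
  Quarry3->C1: 31 × €15 = €465
  Quarry3->C2: 13 × €6 = €78
  Quarry3->C3: 45 × €3 = €135
  Quarry3->C4: 5 × €12 = €60
Total cost = €1818.
Quarry3 ships 94 of its 119, leaving 25.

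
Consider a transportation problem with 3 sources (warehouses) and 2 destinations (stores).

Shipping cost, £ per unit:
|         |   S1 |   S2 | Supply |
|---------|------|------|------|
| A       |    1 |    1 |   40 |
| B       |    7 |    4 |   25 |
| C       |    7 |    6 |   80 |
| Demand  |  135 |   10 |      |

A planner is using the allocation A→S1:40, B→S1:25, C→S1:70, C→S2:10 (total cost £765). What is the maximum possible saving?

20

Current plan cost = 40·1 + 25·7 + 70·7 + 10·6 = £765.
Optimal plan:
  A->S1: 40 × £1 = £40
  B->S1: 15 × £7 = £105
  B->S2: 10 × £4 = £40
  C->S1: 80 × £7 = £560
Optimal cost = £745.
Saving = 765 − 745 = £20.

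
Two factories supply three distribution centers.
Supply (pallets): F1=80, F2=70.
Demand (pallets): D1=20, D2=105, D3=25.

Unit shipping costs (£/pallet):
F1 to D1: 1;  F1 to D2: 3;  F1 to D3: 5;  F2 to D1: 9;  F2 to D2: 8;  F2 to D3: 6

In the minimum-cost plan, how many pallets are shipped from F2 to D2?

45

The minimum-cost plan:
  F1->D1: 20 × £1 = £20
  F1->D2: 60 × £3 = £180
  F2->D2: 45 × £8 = £360
  F2->D3: 25 × £6 = £150
Total cost = £710.
So F2→D2 carries 45 pallets.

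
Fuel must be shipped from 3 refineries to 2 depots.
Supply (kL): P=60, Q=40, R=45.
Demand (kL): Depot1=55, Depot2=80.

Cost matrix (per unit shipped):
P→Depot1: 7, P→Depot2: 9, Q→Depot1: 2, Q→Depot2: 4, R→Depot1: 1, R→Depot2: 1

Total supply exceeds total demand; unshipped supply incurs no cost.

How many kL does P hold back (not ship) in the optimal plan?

Minimum-cost shipments:
  P to Depot1: 15 × 7 = 105
  P to Depot2: 35 × 9 = 315
  Q to Depot1: 40 × 2 = 80
  R to Depot2: 45 × 1 = 45
Total cost = 545.
P ships 50 of its 60, leaving 10.

10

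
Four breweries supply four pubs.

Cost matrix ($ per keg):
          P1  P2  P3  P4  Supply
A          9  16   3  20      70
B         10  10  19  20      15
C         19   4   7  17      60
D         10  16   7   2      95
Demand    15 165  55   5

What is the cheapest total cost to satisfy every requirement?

One minimum-cost allocation:
  A->P1: 15 × $9 = $135
  A->P3: 55 × $3 = $165
  B->P2: 15 × $10 = $150
  C->P2: 60 × $4 = $240
  D->P2: 90 × $16 = $1440
  D->P4: 5 × $2 = $10
Total = 135 + 165 + 150 + 240 + 1440 + 10 = $2140.

2140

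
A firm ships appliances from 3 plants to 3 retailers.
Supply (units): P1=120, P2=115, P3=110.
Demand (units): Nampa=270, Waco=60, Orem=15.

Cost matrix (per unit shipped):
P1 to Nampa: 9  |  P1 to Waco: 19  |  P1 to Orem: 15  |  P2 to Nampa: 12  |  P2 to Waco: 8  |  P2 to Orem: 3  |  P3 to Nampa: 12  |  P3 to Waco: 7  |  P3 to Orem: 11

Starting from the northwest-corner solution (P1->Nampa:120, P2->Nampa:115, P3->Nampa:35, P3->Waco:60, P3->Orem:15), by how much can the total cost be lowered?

Current plan cost = 120·9 + 115·12 + 35·12 + 60·7 + 15·11 = 3465.
Optimal plan:
  P1–Nampa: 120 units
  P2–Nampa: 100 units
  P2–Orem: 15 units
  P3–Nampa: 50 units
  P3–Waco: 60 units
Optimal cost = 3345.
Saving = 3465 − 3345 = 120.

120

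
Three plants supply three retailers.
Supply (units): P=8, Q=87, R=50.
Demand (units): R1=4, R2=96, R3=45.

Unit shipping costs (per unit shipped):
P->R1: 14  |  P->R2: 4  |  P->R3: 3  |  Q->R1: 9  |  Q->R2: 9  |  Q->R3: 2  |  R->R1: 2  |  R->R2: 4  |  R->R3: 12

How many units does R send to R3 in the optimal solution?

0

Solving gives:
  P–R2: 8 units
  Q–R2: 42 units
  Q–R3: 45 units
  R–R1: 4 units
  R–R2: 46 units
Total cost = 692.
The route R→R3 is not used.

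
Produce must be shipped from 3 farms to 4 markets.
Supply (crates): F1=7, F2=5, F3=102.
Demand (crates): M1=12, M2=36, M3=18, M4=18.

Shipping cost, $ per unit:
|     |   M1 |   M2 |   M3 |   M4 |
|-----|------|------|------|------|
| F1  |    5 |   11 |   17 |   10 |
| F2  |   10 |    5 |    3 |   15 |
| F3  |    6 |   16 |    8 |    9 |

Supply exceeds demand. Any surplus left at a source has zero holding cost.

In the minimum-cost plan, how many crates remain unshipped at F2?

0

An optimal plan:
  F1–M2: 7 × $11 = $77
  F2–M2: 5 × $5 = $25
  F3–M1: 12 × $6 = $72
  F3–M2: 24 × $16 = $384
  F3–M3: 18 × $8 = $144
  F3–M4: 18 × $9 = $162
Total cost = $864.
F2 ships 5 of its 5, leaving 0.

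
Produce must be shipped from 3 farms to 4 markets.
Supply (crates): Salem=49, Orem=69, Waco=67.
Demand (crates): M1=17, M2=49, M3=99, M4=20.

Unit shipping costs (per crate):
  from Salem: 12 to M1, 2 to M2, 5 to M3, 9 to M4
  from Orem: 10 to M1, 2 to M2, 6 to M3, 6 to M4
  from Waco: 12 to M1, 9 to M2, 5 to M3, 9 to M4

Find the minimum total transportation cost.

883

Optimal allocation:
  Salem to M2: 17 × 2 = 34
  Salem to M3: 32 × 5 = 160
  Orem to M1: 17 × 10 = 170
  Orem to M2: 32 × 2 = 64
  Orem to M4: 20 × 6 = 120
  Waco to M3: 67 × 5 = 335
Total = 34 + 160 + 170 + 64 + 120 + 335 = 883.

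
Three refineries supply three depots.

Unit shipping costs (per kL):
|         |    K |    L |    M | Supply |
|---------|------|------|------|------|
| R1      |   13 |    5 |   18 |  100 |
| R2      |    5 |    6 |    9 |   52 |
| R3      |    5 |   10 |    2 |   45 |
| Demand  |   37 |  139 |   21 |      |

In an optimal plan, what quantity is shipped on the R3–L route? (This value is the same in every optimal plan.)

0

Optimal shipments:
  R1→L: 100 × 5 = 500
  R2→K: 13 × 5 = 65
  R2→L: 39 × 6 = 234
  R3→K: 24 × 5 = 120
  R3→M: 21 × 2 = 42
Total cost = 961.
The route R3→L is not used.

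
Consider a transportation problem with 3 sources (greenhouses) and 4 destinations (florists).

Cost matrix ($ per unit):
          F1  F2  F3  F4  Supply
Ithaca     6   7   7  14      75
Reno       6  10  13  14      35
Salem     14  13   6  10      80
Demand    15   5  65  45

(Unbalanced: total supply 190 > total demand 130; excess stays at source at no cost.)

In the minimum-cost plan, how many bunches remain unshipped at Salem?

0

Minimum-cost shipments:
  Ithaca–F2: 5 × $7 = $35
  Ithaca–F3: 30 × $7 = $210
  Reno–F1: 15 × $6 = $90
  Salem–F3: 35 × $6 = $210
  Salem–F4: 45 × $10 = $450
Total cost = $995.
Salem ships 80 of its 80, leaving 0.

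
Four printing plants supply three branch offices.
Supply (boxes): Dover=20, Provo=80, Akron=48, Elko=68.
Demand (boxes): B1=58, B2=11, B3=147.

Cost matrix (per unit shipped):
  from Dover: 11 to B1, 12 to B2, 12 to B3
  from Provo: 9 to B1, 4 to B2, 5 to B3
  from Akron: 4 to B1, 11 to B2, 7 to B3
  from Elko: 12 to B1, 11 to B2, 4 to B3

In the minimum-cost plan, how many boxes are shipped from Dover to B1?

Solving gives:
  Dover->B1: 10 × 11 = 110
  Dover->B3: 10 × 12 = 120
  Provo->B2: 11 × 4 = 44
  Provo->B3: 69 × 5 = 345
  Akron->B1: 48 × 4 = 192
  Elko->B3: 68 × 4 = 272
Total cost = 1083.
So Dover→B1 carries 10 boxes.

10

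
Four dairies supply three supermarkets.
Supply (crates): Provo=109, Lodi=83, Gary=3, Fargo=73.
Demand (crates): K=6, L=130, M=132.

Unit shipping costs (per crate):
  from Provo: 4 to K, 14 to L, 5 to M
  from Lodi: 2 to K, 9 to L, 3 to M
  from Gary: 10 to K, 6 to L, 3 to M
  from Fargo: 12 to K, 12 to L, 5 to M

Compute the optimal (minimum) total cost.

1977

One minimum-cost allocation:
  Provo–K: 6 × 4 = 24
  Provo–M: 103 × 5 = 515
  Lodi–L: 83 × 9 = 747
  Gary–L: 3 × 6 = 18
  Fargo–L: 44 × 12 = 528
  Fargo–M: 29 × 5 = 145
Total = 24 + 515 + 747 + 18 + 528 + 145 = 1977.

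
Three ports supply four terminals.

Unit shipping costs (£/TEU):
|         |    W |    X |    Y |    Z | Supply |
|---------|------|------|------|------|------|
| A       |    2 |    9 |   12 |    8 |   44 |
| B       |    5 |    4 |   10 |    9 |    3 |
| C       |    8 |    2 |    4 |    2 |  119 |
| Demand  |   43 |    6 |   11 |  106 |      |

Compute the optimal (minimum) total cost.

A cheapest plan:
  A to W: 43 TEU
  A to Z: 1 TEU
  B to X: 3 TEU
  C to X: 3 TEU
  C to Y: 11 TEU
  C to Z: 105 TEU
Total cost = £366.

366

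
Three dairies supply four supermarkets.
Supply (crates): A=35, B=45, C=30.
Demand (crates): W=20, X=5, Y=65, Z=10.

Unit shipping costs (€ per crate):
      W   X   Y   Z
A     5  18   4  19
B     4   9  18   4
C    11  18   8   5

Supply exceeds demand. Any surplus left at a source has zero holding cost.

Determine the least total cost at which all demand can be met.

An optimal shipping plan:
  A→Y: 35 crates
  B→W: 20 crates
  B→X: 5 crates
  B→Z: 10 crates
  C→Y: 30 crates
Total cost = €545.

545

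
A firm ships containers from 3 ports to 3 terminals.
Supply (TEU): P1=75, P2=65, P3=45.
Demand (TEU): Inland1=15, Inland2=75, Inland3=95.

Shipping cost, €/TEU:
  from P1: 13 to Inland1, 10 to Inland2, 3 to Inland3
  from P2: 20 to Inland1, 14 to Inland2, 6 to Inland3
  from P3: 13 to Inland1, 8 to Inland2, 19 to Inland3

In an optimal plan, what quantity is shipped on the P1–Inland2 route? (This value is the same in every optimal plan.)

30

Optimal shipments:
  P1→Inland1: 15 × €13 = €195
  P1→Inland2: 30 × €10 = €300
  P1→Inland3: 30 × €3 = €90
  P2→Inland3: 65 × €6 = €390
  P3→Inland2: 45 × €8 = €360
Total cost = €1335.
So P1→Inland2 carries 30 TEU.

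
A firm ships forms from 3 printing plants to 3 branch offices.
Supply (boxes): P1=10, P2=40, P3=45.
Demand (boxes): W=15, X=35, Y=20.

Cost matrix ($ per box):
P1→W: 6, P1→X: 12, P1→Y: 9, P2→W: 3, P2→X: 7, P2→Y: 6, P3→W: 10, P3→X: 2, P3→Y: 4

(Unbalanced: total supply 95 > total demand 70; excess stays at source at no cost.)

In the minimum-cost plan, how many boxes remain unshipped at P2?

Minimum-cost shipments:
  P2->W: 15 × $3 = $45
  P2->Y: 10 × $6 = $60
  P3->X: 35 × $2 = $70
  P3->Y: 10 × $4 = $40
Total cost = $215.
P2 ships 25 of its 40, leaving 15.

15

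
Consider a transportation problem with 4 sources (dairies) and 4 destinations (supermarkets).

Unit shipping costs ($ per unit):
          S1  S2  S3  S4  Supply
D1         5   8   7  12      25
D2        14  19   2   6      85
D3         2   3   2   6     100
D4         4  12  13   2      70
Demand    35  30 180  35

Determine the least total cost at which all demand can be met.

Optimal allocation:
  D1->S2: 25 × $8 = $200
  D2->S3: 85 × $2 = $170
  D3->S2: 5 × $3 = $15
  D3->S3: 95 × $2 = $190
  D4->S1: 35 × $4 = $140
  D4->S4: 35 × $2 = $70
Total = 200 + 170 + 15 + 190 + 140 + 70 = $785.

785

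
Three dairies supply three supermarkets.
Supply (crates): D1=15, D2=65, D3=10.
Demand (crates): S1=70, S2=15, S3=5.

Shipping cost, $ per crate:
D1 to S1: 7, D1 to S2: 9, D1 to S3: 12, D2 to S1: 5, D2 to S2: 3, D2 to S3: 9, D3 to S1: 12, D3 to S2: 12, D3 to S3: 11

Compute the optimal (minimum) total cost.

A cheapest plan:
  D1->S1: 15 × $7 = $105
  D2->S1: 50 × $5 = $250
  D2->S2: 15 × $3 = $45
  D3->S1: 5 × $12 = $60
  D3->S3: 5 × $11 = $55
Total = 105 + 250 + 45 + 60 + 55 = $515.

515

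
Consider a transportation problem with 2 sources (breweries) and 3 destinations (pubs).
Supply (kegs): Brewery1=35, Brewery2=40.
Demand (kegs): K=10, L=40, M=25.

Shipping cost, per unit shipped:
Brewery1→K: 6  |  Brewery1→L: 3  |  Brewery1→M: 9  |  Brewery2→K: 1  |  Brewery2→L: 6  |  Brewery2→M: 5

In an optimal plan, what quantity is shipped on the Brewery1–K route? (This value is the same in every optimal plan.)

Solving gives:
  Brewery1→L: 35 × 3 = 105
  Brewery2→K: 10 × 1 = 10
  Brewery2→L: 5 × 6 = 30
  Brewery2→M: 25 × 5 = 125
Total cost = 270.
The route Brewery1→K is not used.

0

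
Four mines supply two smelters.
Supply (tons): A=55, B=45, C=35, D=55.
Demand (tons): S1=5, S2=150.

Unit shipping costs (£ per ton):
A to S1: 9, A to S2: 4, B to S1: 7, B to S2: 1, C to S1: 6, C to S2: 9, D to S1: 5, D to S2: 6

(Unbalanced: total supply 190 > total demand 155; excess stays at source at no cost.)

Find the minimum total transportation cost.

590

Optimal allocation:
  A->S2: 55 × £4 = £220
  B->S2: 45 × £1 = £45
  D->S1: 5 × £5 = £25
  D->S2: 50 × £6 = £300
Total = 220 + 45 + 25 + 300 = £590.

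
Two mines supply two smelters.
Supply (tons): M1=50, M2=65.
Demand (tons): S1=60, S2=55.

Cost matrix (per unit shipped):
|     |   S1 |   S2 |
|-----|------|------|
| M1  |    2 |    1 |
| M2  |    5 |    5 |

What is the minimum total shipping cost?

375

An optimal shipping plan:
  M1 to S2: 50 × 1 = 50
  M2 to S1: 60 × 5 = 300
  M2 to S2: 5 × 5 = 25
Total = 50 + 300 + 25 = 375.
(Supply check: M1 ships 50; M2 ships 65.)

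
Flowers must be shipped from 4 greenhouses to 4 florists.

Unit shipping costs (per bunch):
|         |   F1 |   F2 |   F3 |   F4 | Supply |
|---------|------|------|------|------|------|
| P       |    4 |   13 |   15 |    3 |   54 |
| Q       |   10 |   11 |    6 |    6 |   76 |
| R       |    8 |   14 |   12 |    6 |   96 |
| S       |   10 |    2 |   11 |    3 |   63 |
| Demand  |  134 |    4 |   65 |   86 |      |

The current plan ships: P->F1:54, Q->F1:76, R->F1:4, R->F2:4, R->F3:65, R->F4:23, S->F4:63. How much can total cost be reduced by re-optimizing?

578

Current plan cost = 54·4 + 76·10 + 4·8 + 4·14 + 65·12 + 23·6 + 63·3 = 2171.
Optimal plan:
  P->F1: 54 × 4 = 216
  Q->F3: 65 × 6 = 390
  Q->F4: 11 × 6 = 66
  R->F1: 80 × 8 = 640
  R->F4: 16 × 6 = 96
  S->F2: 4 × 2 = 8
  S->F4: 59 × 3 = 177
Optimal cost = 1593.
Saving = 2171 − 1593 = 578.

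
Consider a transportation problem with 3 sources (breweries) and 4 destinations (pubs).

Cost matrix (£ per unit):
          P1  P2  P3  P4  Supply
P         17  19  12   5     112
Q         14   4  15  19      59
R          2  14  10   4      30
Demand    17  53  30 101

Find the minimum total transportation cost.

One minimum-cost allocation:
  P to P3: 11 kegs
  P to P4: 101 kegs
  Q to P2: 53 kegs
  Q to P3: 6 kegs
  R to P1: 17 kegs
  R to P3: 13 kegs
Total cost = £1103.

1103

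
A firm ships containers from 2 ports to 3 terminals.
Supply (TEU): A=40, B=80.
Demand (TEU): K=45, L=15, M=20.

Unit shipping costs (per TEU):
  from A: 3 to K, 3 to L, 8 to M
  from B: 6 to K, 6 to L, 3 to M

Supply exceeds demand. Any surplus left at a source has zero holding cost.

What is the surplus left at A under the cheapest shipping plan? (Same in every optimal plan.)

0

An optimal plan:
  A–K: 40 × 3 = 120
  B–K: 5 × 6 = 30
  B–L: 15 × 6 = 90
  B–M: 20 × 3 = 60
Total cost = 300.
A ships 40 of its 40, leaving 0.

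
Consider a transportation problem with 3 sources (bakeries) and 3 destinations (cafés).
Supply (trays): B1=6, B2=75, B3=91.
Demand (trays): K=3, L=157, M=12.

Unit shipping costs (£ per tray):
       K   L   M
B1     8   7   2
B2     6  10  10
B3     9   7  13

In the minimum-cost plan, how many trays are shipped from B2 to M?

6

The minimum-cost plan:
  B1->M: 6 × £2 = £12
  B2->K: 3 × £6 = £18
  B2->L: 66 × £10 = £660
  B2->M: 6 × £10 = £60
  B3->L: 91 × £7 = £637
Total cost = £1387.
So B2→M carries 6 trays.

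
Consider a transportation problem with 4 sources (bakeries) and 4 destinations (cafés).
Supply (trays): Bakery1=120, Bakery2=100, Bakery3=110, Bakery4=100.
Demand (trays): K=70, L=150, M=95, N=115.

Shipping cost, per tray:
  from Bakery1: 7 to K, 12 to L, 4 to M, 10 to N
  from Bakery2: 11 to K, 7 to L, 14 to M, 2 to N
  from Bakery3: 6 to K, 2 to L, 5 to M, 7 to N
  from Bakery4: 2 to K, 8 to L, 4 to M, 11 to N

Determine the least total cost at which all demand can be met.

1450

One minimum-cost allocation:
  Bakery1->L: 10 × 12 = 120
  Bakery1->M: 95 × 4 = 380
  Bakery1->N: 15 × 10 = 150
  Bakery2->N: 100 × 2 = 200
  Bakery3->L: 110 × 2 = 220
  Bakery4->K: 70 × 2 = 140
  Bakery4->L: 30 × 8 = 240
Total = 120 + 380 + 150 + 200 + 220 + 140 + 240 = 1450.
(Supply check: Bakery1 ships 120; Bakery2 ships 100; Bakery3 ships 110; Bakery4 ships 100.)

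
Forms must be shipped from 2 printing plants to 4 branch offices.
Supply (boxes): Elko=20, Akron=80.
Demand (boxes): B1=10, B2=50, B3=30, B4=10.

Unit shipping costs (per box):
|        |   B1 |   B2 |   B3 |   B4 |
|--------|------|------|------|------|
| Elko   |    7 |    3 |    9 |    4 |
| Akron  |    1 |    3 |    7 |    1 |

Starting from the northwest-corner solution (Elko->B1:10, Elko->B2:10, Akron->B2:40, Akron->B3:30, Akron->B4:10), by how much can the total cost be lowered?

Current plan cost = 10·7 + 10·3 + 40·3 + 30·7 + 10·1 = 440.
Optimal plan:
  Elko–B2: 20 × 3 = 60
  Akron–B1: 10 × 1 = 10
  Akron–B2: 30 × 3 = 90
  Akron–B3: 30 × 7 = 210
  Akron–B4: 10 × 1 = 10
Optimal cost = 380.
Saving = 440 − 380 = 60.

60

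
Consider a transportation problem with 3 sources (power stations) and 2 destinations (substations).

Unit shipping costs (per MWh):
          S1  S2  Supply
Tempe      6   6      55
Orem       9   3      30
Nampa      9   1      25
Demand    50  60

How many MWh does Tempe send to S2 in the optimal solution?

The minimum-cost plan:
  Tempe to S1: 50 MWh
  Tempe to S2: 5 MWh
  Orem to S2: 30 MWh
  Nampa to S2: 25 MWh
Total cost = 445.
So Tempe→S2 carries 5 MWh.

5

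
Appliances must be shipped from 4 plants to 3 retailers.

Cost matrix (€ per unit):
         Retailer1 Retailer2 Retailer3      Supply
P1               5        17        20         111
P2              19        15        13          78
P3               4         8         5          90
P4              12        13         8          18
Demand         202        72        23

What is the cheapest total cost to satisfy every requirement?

2221

An optimal shipping plan:
  P1->Retailer1: 111 × €5 = €555
  P2->Retailer2: 72 × €15 = €1080
  P2->Retailer3: 6 × €13 = €78
  P3->Retailer1: 90 × €4 = €360
  P4->Retailer1: 1 × €12 = €12
  P4->Retailer3: 17 × €8 = €136
Total = 555 + 1080 + 78 + 360 + 12 + 136 = €2221.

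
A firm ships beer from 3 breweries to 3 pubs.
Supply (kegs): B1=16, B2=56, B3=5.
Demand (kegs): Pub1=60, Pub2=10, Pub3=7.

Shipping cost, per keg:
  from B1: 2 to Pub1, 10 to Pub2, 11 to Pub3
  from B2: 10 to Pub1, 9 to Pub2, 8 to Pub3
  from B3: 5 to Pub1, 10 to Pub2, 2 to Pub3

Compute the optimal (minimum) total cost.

One minimum-cost allocation:
  B1–Pub1: 16 kegs
  B2–Pub1: 44 kegs
  B2–Pub2: 10 kegs
  B2–Pub3: 2 kegs
  B3–Pub3: 5 kegs
Total cost = 588.
(Supply check: B1 ships 16; B2 ships 56; B3 ships 5.)

588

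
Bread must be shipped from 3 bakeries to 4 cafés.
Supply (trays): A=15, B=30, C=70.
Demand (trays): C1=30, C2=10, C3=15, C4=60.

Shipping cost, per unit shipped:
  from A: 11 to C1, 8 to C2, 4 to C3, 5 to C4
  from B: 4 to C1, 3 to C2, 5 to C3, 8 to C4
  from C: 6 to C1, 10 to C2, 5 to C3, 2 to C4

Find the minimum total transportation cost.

One minimum-cost allocation:
  A→C3: 15 × 4 = 60
  B→C1: 20 × 4 = 80
  B→C2: 10 × 3 = 30
  C→C1: 10 × 6 = 60
  C→C4: 60 × 2 = 120
Total = 60 + 80 + 30 + 60 + 120 = 350.

350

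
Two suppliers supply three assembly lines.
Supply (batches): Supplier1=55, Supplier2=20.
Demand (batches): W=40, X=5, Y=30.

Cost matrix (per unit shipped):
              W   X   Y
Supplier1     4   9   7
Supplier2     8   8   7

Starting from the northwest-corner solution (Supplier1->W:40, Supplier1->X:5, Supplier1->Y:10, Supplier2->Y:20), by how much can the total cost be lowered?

Current plan cost = 40·4 + 5·9 + 10·7 + 20·7 = 415.
Optimal plan:
  Supplier1->W: 40 × 4 = 160
  Supplier1->Y: 15 × 7 = 105
  Supplier2->X: 5 × 8 = 40
  Supplier2->Y: 15 × 7 = 105
Optimal cost = 410.
Saving = 415 − 410 = 5.

5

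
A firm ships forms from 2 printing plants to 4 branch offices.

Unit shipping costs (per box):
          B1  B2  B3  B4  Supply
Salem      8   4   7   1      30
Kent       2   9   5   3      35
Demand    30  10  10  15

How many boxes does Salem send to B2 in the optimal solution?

10

Optimal shipments:
  Salem–B2: 10 × 4 = 40
  Salem–B3: 5 × 7 = 35
  Salem–B4: 15 × 1 = 15
  Kent–B1: 30 × 2 = 60
  Kent–B3: 5 × 5 = 25
Total cost = 175.
So Salem→B2 carries 10 boxes.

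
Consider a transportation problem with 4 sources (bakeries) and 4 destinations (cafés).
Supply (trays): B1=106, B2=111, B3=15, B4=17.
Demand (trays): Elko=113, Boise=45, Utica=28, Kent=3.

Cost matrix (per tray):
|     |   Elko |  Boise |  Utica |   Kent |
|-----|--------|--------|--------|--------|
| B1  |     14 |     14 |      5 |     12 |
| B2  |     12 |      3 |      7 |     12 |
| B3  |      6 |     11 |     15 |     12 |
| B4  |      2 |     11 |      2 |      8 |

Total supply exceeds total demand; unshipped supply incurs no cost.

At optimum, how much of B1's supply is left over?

60

An optimal plan:
  B1->Elko: 15 × 14 = 210
  B1->Utica: 28 × 5 = 140
  B1->Kent: 3 × 12 = 36
  B2->Elko: 66 × 12 = 792
  B2->Boise: 45 × 3 = 135
  B3->Elko: 15 × 6 = 90
  B4->Elko: 17 × 2 = 34
Total cost = 1437.
B1 ships 46 of its 106, leaving 60.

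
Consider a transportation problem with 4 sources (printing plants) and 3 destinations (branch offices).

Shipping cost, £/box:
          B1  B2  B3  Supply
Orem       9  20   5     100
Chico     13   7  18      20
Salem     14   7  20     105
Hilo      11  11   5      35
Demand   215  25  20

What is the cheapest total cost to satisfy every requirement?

2720

An optimal shipping plan:
  Orem->B1: 100 boxes
  Chico->B1: 20 boxes
  Salem->B1: 80 boxes
  Salem->B2: 25 boxes
  Hilo->B1: 15 boxes
  Hilo->B3: 20 boxes
Total cost = £2720.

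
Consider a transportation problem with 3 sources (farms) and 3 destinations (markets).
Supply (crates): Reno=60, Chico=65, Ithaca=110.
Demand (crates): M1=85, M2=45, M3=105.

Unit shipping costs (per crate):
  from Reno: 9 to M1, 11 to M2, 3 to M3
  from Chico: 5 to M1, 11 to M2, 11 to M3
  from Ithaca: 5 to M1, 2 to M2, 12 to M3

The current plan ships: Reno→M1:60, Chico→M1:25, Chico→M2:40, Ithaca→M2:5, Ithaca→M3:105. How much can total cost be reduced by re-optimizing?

Current plan cost = 60·9 + 25·5 + 40·11 + 5·2 + 105·12 = 2375.
Optimal plan:
  Reno–M3: 60 × 3 = 180
  Chico–M1: 20 × 5 = 100
  Chico–M3: 45 × 11 = 495
  Ithaca–M1: 65 × 5 = 325
  Ithaca–M2: 45 × 2 = 90
Optimal cost = 1190.
Saving = 2375 − 1190 = 1185.

1185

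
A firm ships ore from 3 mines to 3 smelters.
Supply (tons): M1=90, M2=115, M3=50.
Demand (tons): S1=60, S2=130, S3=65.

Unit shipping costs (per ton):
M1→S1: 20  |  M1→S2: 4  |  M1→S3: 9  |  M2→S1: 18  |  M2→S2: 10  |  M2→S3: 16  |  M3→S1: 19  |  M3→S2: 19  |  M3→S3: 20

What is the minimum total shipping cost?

An optimal shipping plan:
  M1->S2: 25 × 4 = 100
  M1->S3: 65 × 9 = 585
  M2->S1: 10 × 18 = 180
  M2->S2: 105 × 10 = 1050
  M3->S1: 50 × 19 = 950
Total = 100 + 585 + 180 + 1050 + 950 = 2865.

2865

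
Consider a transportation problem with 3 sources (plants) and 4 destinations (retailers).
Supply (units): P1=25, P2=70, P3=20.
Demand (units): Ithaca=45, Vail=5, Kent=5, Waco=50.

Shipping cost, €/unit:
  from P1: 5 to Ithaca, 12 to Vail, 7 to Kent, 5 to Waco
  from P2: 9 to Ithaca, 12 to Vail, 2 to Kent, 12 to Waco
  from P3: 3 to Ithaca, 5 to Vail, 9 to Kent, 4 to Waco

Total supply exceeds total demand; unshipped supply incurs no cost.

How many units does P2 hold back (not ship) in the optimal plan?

An optimal plan:
  P1 to Waco: 25 × €5 = €125
  P2 to Ithaca: 45 × €9 = €405
  P2 to Vail: 5 × €12 = €60
  P2 to Kent: 5 × €2 = €10
  P2 to Waco: 5 × €12 = €60
  P3 to Waco: 20 × €4 = €80
Total cost = €740.
P2 ships 60 of its 70, leaving 10.

10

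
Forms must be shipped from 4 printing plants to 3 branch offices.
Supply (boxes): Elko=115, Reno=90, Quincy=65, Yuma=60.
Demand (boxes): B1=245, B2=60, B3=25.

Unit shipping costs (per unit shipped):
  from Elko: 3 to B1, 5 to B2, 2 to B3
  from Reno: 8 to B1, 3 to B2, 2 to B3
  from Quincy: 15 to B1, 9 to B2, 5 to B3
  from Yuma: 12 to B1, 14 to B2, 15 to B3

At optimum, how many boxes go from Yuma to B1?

60

The minimum-cost plan:
  Elko→B1: 115 × 3 = 345
  Reno→B1: 70 × 8 = 560
  Reno→B2: 20 × 3 = 60
  Quincy→B2: 40 × 9 = 360
  Quincy→B3: 25 × 5 = 125
  Yuma→B1: 60 × 12 = 720
Total cost = 2170.
So Yuma→B1 carries 60 boxes.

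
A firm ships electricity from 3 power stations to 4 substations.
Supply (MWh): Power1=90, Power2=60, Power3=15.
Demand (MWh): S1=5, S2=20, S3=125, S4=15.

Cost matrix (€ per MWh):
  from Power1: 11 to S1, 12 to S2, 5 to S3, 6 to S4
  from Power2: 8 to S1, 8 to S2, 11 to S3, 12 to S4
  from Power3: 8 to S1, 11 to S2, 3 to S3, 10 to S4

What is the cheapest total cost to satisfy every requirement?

An optimal shipping plan:
  Power1->S3: 75 × €5 = €375
  Power1->S4: 15 × €6 = €90
  Power2->S1: 5 × €8 = €40
  Power2->S2: 20 × €8 = €160
  Power2->S3: 35 × €11 = €385
  Power3->S3: 15 × €3 = €45
Total = 375 + 90 + 40 + 160 + 385 + 45 = €1095.

1095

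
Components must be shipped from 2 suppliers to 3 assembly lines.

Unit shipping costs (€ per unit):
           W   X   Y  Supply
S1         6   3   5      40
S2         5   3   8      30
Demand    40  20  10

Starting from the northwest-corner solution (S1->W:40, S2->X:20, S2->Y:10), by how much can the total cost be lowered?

60

Current plan cost = 40·6 + 20·3 + 10·8 = €380.
Optimal plan:
  S1 to W: 10 × €6 = €60
  S1 to X: 20 × €3 = €60
  S1 to Y: 10 × €5 = €50
  S2 to W: 30 × €5 = €150
Optimal cost = €320.
Saving = 380 − 320 = €60.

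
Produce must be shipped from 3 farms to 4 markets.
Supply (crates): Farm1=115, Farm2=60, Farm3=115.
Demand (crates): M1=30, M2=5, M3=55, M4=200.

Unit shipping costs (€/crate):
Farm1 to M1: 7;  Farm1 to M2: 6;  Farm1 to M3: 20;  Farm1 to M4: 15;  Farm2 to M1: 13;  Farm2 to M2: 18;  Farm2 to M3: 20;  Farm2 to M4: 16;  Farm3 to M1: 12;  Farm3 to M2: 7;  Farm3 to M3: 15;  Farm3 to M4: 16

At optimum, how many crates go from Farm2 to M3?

Optimal shipments:
  Farm1 to M1: 30 × €7 = €210
  Farm1 to M2: 5 × €6 = €30
  Farm1 to M4: 80 × €15 = €1200
  Farm2 to M4: 60 × €16 = €960
  Farm3 to M3: 55 × €15 = €825
  Farm3 to M4: 60 × €16 = €960
Total cost = €4185.
The route Farm2→M3 is not used.

0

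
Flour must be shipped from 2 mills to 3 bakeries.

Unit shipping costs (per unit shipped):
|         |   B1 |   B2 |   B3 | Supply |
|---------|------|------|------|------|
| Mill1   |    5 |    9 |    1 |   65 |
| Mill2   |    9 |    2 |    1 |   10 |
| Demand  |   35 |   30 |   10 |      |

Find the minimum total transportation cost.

385

An optimal shipping plan:
  Mill1–B1: 35 × 5 = 175
  Mill1–B2: 20 × 9 = 180
  Mill1–B3: 10 × 1 = 10
  Mill2–B2: 10 × 2 = 20
Total = 175 + 180 + 10 + 20 = 385.
(Supply check: Mill1 ships 65; Mill2 ships 10.)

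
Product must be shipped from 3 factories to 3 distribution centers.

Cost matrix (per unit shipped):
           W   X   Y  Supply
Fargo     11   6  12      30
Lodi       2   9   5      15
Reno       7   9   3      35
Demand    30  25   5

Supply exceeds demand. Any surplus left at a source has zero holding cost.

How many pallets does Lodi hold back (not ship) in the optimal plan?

Minimum-cost shipments:
  Fargo->X: 25 × 6 = 150
  Lodi->W: 15 × 2 = 30
  Reno->W: 15 × 7 = 105
  Reno->Y: 5 × 3 = 15
Total cost = 300.
Lodi ships 15 of its 15, leaving 0.

0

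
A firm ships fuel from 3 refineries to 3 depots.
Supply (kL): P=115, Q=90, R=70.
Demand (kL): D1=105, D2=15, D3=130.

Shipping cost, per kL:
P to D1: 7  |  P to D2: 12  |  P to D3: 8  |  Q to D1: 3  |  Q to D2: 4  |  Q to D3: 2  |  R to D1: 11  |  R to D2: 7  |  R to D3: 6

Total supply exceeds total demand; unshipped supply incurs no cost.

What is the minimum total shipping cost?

1260

One minimum-cost allocation:
  P→D1: 90 kL
  Q→D1: 15 kL
  Q→D3: 75 kL
  R→D2: 15 kL
  R→D3: 55 kL
Total cost = 1260.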